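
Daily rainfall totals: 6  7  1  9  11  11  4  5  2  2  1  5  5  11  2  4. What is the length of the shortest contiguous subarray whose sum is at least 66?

11

add 6: running sum 6 < 66
add 7: running sum 13 < 66
add 1: running sum 14 < 66
add 9: running sum 23 < 66
add 11: running sum 34 < 66
add 11: running sum 45 < 66
add 4: running sum 49 < 66
add 5: running sum 54 < 66
add 2: running sum 56 < 66
add 2: running sum 58 < 66
add 1: running sum 59 < 66
add 5: running sum 64 < 66
end 12: [6, 7, 1, 9, 11, 11, 4, 5, 2, 2, 1, 5, 5] sum 69, len 13
end 13: [9, 11, 11, 4, 5, 2, 2, 1, 5, 5, 11] sum 66, len 11
end 14: [9, 11, 11, 4, 5, 2, 2, 1, 5, 5, 11, 2] sum 68, len 12
end 15: [9, 11, 11, 4, 5, 2, 2, 1, 5, 5, 11, 2, 4] sum 72, len 13
Shortest qualifying length: 11.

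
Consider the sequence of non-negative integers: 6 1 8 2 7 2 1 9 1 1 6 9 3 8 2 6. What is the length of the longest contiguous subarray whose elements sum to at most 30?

8

Extend to the right; shrink from the left whenever the sum exceeds 30:
add 6: [6] sum 6, len 1
add 1: [6, 1] sum 7, len 2
add 8: [6, 1, 8] sum 15, len 3
add 2: [6, 1, 8, 2] sum 17, len 4
add 7: [6, 1, 8, 2, 7] sum 24, len 5
add 2: [6, 1, 8, 2, 7, 2] sum 26, len 6
add 1: [6, 1, 8, 2, 7, 2, 1] sum 27, len 7
add 9: [1, 8, 2, 7, 2, 1, 9] sum 30, len 7
add 1: [8, 2, 7, 2, 1, 9, 1] sum 30, len 7
add 1: [2, 7, 2, 1, 9, 1, 1] sum 23, len 7
add 6: [2, 7, 2, 1, 9, 1, 1, 6] sum 29, len 8
add 9: [2, 1, 9, 1, 1, 6, 9] sum 29, len 7
add 3: [1, 9, 1, 1, 6, 9, 3] sum 30, len 7
add 8: [1, 1, 6, 9, 3, 8] sum 28, len 6
add 2: [1, 1, 6, 9, 3, 8, 2] sum 30, len 7
add 6: [9, 3, 8, 2, 6] sum 28, len 5
Longest length seen: 8.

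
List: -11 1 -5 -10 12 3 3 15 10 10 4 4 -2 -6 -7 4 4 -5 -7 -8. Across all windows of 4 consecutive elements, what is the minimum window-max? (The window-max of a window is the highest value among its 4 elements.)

1

Window maxs for each of the 17 positions:
(-11, 1, -5, -10) → max 1
(1, -5, -10, 12) → max 12
(-5, -10, 12, 3) → max 12
(-10, 12, 3, 3) → max 12
(12, 3, 3, 15) → max 15
(3, 3, 15, 10) → max 15
(3, 15, 10, 10) → max 15
(15, 10, 10, 4) → max 15
(10, 10, 4, 4) → max 10
(10, 4, 4, -2) → max 10
(4, 4, -2, -6) → max 4
(4, -2, -6, -7) → max 4
(-2, -6, -7, 4) → max 4
(-6, -7, 4, 4) → max 4
(-7, 4, 4, -5) → max 4
(4, 4, -5, -7) → max 4
(4, -5, -7, -8) → max 4
Minimum of these is 1.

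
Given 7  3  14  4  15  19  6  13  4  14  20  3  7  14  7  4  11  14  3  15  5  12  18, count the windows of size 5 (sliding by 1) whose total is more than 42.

[7, 3, 14, 4, 15] → sum 43  > 42 ✓
[3, 14, 4, 15, 19] → sum 55  > 42 ✓
[14, 4, 15, 19, 6] → sum 58  > 42 ✓
[4, 15, 19, 6, 13] → sum 57  > 42 ✓
[15, 19, 6, 13, 4] → sum 57  > 42 ✓
[19, 6, 13, 4, 14] → sum 56  > 42 ✓
[6, 13, 4, 14, 20] → sum 57  > 42 ✓
[13, 4, 14, 20, 3] → sum 54  > 42 ✓
[4, 14, 20, 3, 7] → sum 48  > 42 ✓
[14, 20, 3, 7, 14] → sum 58  > 42 ✓
[20, 3, 7, 14, 7] → sum 51  > 42 ✓
[3, 7, 14, 7, 4] → sum 35
[7, 14, 7, 4, 11] → sum 43  > 42 ✓
[14, 7, 4, 11, 14] → sum 50  > 42 ✓
[7, 4, 11, 14, 3] → sum 39
[4, 11, 14, 3, 15] → sum 47  > 42 ✓
[11, 14, 3, 15, 5] → sum 48  > 42 ✓
[14, 3, 15, 5, 12] → sum 49  > 42 ✓
[3, 15, 5, 12, 18] → sum 53  > 42 ✓
17 windows satisfy the condition.

17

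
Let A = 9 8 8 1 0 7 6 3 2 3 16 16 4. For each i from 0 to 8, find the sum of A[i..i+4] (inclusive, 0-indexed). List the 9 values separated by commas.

26, 24, 22, 17, 18, 21, 30, 40, 41

(9, 8, 8, 1, 0) → sum 26
(8, 8, 1, 0, 7) → sum 24
(8, 1, 0, 7, 6) → sum 22
(1, 0, 7, 6, 3) → sum 17
(0, 7, 6, 3, 2) → sum 18
(7, 6, 3, 2, 3) → sum 21
(6, 3, 2, 3, 16) → sum 30
(3, 2, 3, 16, 16) → sum 40
(2, 3, 16, 16, 4) → sum 41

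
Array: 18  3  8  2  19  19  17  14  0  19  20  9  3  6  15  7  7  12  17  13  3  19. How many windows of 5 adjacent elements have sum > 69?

2

[18, 3, 8, 2, 19] → sum 50
[3, 8, 2, 19, 19] → sum 51
[8, 2, 19, 19, 17] → sum 65
[2, 19, 19, 17, 14] → sum 71  > 69 ✓
[19, 19, 17, 14, 0] → sum 69
[19, 17, 14, 0, 19] → sum 69
[17, 14, 0, 19, 20] → sum 70  > 69 ✓
[14, 0, 19, 20, 9] → sum 62
[0, 19, 20, 9, 3] → sum 51
[19, 20, 9, 3, 6] → sum 57
[20, 9, 3, 6, 15] → sum 53
[9, 3, 6, 15, 7] → sum 40
[3, 6, 15, 7, 7] → sum 38
[6, 15, 7, 7, 12] → sum 47
[15, 7, 7, 12, 17] → sum 58
[7, 7, 12, 17, 13] → sum 56
[7, 12, 17, 13, 3] → sum 52
[12, 17, 13, 3, 19] → sum 64
2 windows satisfy the condition.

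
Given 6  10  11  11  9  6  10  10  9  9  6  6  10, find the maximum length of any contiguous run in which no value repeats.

4

[6] len 1
[6, 10] len 2
[6, 10, 11] len 3
[11] len 1
[11, 9] len 2
[11, 9, 6] len 3
[11, 9, 6, 10] len 4
[10] len 1
[10, 9] len 2
[9] len 1
[9, 6] len 2
[6] len 1
[6, 10] len 2
Longest all-distinct length: 4.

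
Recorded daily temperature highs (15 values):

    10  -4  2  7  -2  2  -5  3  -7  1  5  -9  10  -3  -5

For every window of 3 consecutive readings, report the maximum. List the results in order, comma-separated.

Sliding a size-3 window across the 15 values:
[10, -4, 2] → max 10
[-4, 2, 7] → max 7
[2, 7, -2] → max 7
[7, -2, 2] → max 7
[-2, 2, -5] → max 2
[2, -5, 3] → max 3
[-5, 3, -7] → max 3
[3, -7, 1] → max 3
[-7, 1, 5] → max 5
[1, 5, -9] → max 5
[5, -9, 10] → max 10
[-9, 10, -3] → max 10
[10, -3, -5] → max 10

10, 7, 7, 7, 2, 3, 3, 3, 5, 5, 10, 10, 10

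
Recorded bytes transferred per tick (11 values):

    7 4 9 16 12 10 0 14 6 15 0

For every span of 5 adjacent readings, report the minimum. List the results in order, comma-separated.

4, 4, 0, 0, 0, 0, 0

7 4 9 16 12 → min 4
4 9 16 12 10 → min 4
9 16 12 10 0 → min 0
16 12 10 0 14 → min 0
12 10 0 14 6 → min 0
10 0 14 6 15 → min 0
0 14 6 15 0 → min 0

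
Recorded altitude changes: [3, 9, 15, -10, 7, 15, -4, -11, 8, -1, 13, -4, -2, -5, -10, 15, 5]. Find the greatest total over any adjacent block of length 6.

39

(3, 9, 15, -10, 7, 15) → sum 39
(9, 15, -10, 7, 15, -4) → sum 32
(15, -10, 7, 15, -4, -11) → sum 12
(-10, 7, 15, -4, -11, 8) → sum 5
(7, 15, -4, -11, 8, -1) → sum 14
(15, -4, -11, 8, -1, 13) → sum 20
(-4, -11, 8, -1, 13, -4) → sum 1
(-11, 8, -1, 13, -4, -2) → sum 3
(8, -1, 13, -4, -2, -5) → sum 9
(-1, 13, -4, -2, -5, -10) → sum -9
(13, -4, -2, -5, -10, 15) → sum 7
(-4, -2, -5, -10, 15, 5) → sum -1
Greatest of these is 39.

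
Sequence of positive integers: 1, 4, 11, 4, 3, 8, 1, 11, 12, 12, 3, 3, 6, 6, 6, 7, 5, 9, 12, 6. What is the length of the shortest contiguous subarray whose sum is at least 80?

add 1: running sum 1 < 80
add 4: running sum 5 < 80
add 11: running sum 16 < 80
add 4: running sum 20 < 80
add 3: running sum 23 < 80
add 8: running sum 31 < 80
add 1: running sum 32 < 80
add 11: running sum 43 < 80
add 12: running sum 55 < 80
add 12: running sum 67 < 80
add 3: running sum 70 < 80
add 3: running sum 73 < 80
add 6: running sum 79 < 80
end 13: [11, 4, 3, 8, 1, 11, 12, 12, 3, 3, 6, 6] sum 80, len 12
end 14: [11, 4, 3, 8, 1, 11, 12, 12, 3, 3, 6, 6, 6] sum 86, len 13
end 15: [4, 3, 8, 1, 11, 12, 12, 3, 3, 6, 6, 6, 7] sum 82, len 13
end 16: [8, 1, 11, 12, 12, 3, 3, 6, 6, 6, 7, 5] sum 80, len 12
end 17: [11, 12, 12, 3, 3, 6, 6, 6, 7, 5, 9] sum 80, len 11
end 18: [12, 12, 3, 3, 6, 6, 6, 7, 5, 9, 12] sum 81, len 11
end 19: [12, 12, 3, 3, 6, 6, 6, 7, 5, 9, 12, 6] sum 87, len 12
Shortest qualifying length: 11.

11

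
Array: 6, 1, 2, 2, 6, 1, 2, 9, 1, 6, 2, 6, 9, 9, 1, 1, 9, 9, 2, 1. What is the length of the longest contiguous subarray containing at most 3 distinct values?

Extend right; when distinct count exceeds 3, shrink from the left:
add 6: window [6] (1 distinct), len 1
add 1: window [6, 1] (2 distinct), len 2
add 2: window [6, 1, 2] (3 distinct), len 3
add 2: window [6, 1, 2, 2] (3 distinct), len 4
add 6: window [6, 1, 2, 2, 6] (3 distinct), len 5
add 1: window [6, 1, 2, 2, 6, 1] (3 distinct), len 6
add 2: window [6, 1, 2, 2, 6, 1, 2] (3 distinct), len 7
add 9: window [1, 2, 9] (3 distinct), len 3
add 1: window [1, 2, 9, 1] (3 distinct), len 4
add 6: window [9, 1, 6] (3 distinct), len 3
add 2: window [1, 6, 2] (3 distinct), len 3
add 6: window [1, 6, 2, 6] (3 distinct), len 4
add 9: window [6, 2, 6, 9] (3 distinct), len 4
add 9: window [6, 2, 6, 9, 9] (3 distinct), len 5
add 1: window [6, 9, 9, 1] (3 distinct), len 4
add 1: window [6, 9, 9, 1, 1] (3 distinct), len 5
add 9: window [6, 9, 9, 1, 1, 9] (3 distinct), len 6
add 9: window [6, 9, 9, 1, 1, 9, 9] (3 distinct), len 7
add 2: window [9, 9, 1, 1, 9, 9, 2] (3 distinct), len 7
add 1: window [9, 9, 1, 1, 9, 9, 2, 1] (3 distinct), len 8
Longest length with ≤3 distinct: 8.

8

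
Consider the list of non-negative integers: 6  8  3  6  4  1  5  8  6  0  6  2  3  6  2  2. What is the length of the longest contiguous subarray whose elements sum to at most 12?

add 6: [6] sum 6, len 1
add 8: [8] sum 8, len 1
add 3: [8, 3] sum 11, len 2
add 6: [3, 6] sum 9, len 2
add 4: [6, 4] sum 10, len 2
add 1: [6, 4, 1] sum 11, len 3
add 5: [4, 1, 5] sum 10, len 3
add 8: [8] sum 8, len 1
add 6: [6] sum 6, len 1
add 0: [6, 0] sum 6, len 2
add 6: [6, 0, 6] sum 12, len 3
add 2: [0, 6, 2] sum 8, len 3
add 3: [0, 6, 2, 3] sum 11, len 4
add 6: [2, 3, 6] sum 11, len 3
add 2: [3, 6, 2] sum 11, len 3
add 2: [6, 2, 2] sum 10, len 3
Longest length seen: 4.

4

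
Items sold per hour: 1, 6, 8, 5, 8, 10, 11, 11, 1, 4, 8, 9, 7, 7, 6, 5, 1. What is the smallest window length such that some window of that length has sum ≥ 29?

Extend right; whenever the sum reaches 29, record the length and shrink from the left:
add 1: running sum 1 < 29
add 6: running sum 7 < 29
add 8: running sum 15 < 29
add 5: running sum 20 < 29
add 8: running sum 28 < 29
end 5: [8, 5, 8, 10] sum 31, len 4
end 6: [8, 10, 11] sum 29, len 3
end 7: [10, 11, 11] sum 32, len 3
end 8: [10, 11, 11, 1] sum 33, len 4
end 9: [10, 11, 11, 1, 4] sum 37, len 5
end 10: [11, 11, 1, 4, 8] sum 35, len 5
end 11: [11, 1, 4, 8, 9] sum 33, len 5
end 12: [1, 4, 8, 9, 7] sum 29, len 5
end 13: [8, 9, 7, 7] sum 31, len 4
end 14: [9, 7, 7, 6] sum 29, len 4
end 15: [9, 7, 7, 6, 5] sum 34, len 5
end 16: [9, 7, 7, 6, 5, 1] sum 35, len 6
Shortest qualifying length: 3.

3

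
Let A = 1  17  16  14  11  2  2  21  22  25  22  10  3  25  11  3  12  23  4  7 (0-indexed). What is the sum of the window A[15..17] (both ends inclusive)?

38

Elements at indices 15..17: 3, 12, 23
sum(3, 12, 23) = 38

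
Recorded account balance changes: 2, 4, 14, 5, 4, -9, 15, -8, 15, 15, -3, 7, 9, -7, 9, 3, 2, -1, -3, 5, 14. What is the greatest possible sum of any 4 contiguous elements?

37

Window sums for each of the 18 positions:
[2, 4, 14, 5] → sum 25
[4, 14, 5, 4] → sum 27
[14, 5, 4, -9] → sum 14
[5, 4, -9, 15] → sum 15
[4, -9, 15, -8] → sum 2
[-9, 15, -8, 15] → sum 13
[15, -8, 15, 15] → sum 37
[-8, 15, 15, -3] → sum 19
[15, 15, -3, 7] → sum 34
[15, -3, 7, 9] → sum 28
[-3, 7, 9, -7] → sum 6
[7, 9, -7, 9] → sum 18
[9, -7, 9, 3] → sum 14
[-7, 9, 3, 2] → sum 7
[9, 3, 2, -1] → sum 13
[3, 2, -1, -3] → sum 1
[2, -1, -3, 5] → sum 3
[-1, -3, 5, 14] → sum 15
Greatest of these is 37.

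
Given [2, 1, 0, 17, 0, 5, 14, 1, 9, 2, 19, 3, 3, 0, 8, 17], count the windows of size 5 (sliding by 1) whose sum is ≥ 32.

(2, 1, 0, 17, 0) → sum 20
(1, 0, 17, 0, 5) → sum 23
(0, 17, 0, 5, 14) → sum 36  ≥ 32 ✓
(17, 0, 5, 14, 1) → sum 37  ≥ 32 ✓
(0, 5, 14, 1, 9) → sum 29
(5, 14, 1, 9, 2) → sum 31
(14, 1, 9, 2, 19) → sum 45  ≥ 32 ✓
(1, 9, 2, 19, 3) → sum 34  ≥ 32 ✓
(9, 2, 19, 3, 3) → sum 36  ≥ 32 ✓
(2, 19, 3, 3, 0) → sum 27
(19, 3, 3, 0, 8) → sum 33  ≥ 32 ✓
(3, 3, 0, 8, 17) → sum 31
6 windows satisfy the condition.

6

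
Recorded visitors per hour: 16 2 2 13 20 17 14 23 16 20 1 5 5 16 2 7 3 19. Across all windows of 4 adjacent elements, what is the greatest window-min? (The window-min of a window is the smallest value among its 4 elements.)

14

Window mins for each of the 15 positions:
(16, 2, 2, 13) → min 2
(2, 2, 13, 20) → min 2
(2, 13, 20, 17) → min 2
(13, 20, 17, 14) → min 13
(20, 17, 14, 23) → min 14
(17, 14, 23, 16) → min 14
(14, 23, 16, 20) → min 14
(23, 16, 20, 1) → min 1
(16, 20, 1, 5) → min 1
(20, 1, 5, 5) → min 1
(1, 5, 5, 16) → min 1
(5, 5, 16, 2) → min 2
(5, 16, 2, 7) → min 2
(16, 2, 7, 3) → min 2
(2, 7, 3, 19) → min 2
Greatest of these is 14.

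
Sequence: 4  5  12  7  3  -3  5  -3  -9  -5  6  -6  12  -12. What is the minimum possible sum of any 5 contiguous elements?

(4, 5, 12, 7, 3) → sum 31
(5, 12, 7, 3, -3) → sum 24
(12, 7, 3, -3, 5) → sum 24
(7, 3, -3, 5, -3) → sum 9
(3, -3, 5, -3, -9) → sum -7
(-3, 5, -3, -9, -5) → sum -15
(5, -3, -9, -5, 6) → sum -6
(-3, -9, -5, 6, -6) → sum -17
(-9, -5, 6, -6, 12) → sum -2
(-5, 6, -6, 12, -12) → sum -5
Minimum of these is -17.

-17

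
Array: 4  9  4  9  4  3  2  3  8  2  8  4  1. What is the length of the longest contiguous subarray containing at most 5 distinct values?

12

add 4: window [4] (1 distinct), len 1
add 9: window [4, 9] (2 distinct), len 2
add 4: window [4, 9, 4] (2 distinct), len 3
add 9: window [4, 9, 4, 9] (2 distinct), len 4
add 4: window [4, 9, 4, 9, 4] (2 distinct), len 5
add 3: window [4, 9, 4, 9, 4, 3] (3 distinct), len 6
add 2: window [4, 9, 4, 9, 4, 3, 2] (4 distinct), len 7
add 3: window [4, 9, 4, 9, 4, 3, 2, 3] (4 distinct), len 8
add 8: window [4, 9, 4, 9, 4, 3, 2, 3, 8] (5 distinct), len 9
add 2: window [4, 9, 4, 9, 4, 3, 2, 3, 8, 2] (5 distinct), len 10
add 8: window [4, 9, 4, 9, 4, 3, 2, 3, 8, 2, 8] (5 distinct), len 11
add 4: window [4, 9, 4, 9, 4, 3, 2, 3, 8, 2, 8, 4] (5 distinct), len 12
add 1: window [4, 3, 2, 3, 8, 2, 8, 4, 1] (5 distinct), len 9
Longest length with ≤5 distinct: 12.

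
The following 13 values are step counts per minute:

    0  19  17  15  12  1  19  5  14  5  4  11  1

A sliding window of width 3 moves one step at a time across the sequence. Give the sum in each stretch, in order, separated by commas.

[0, 19, 17] → sum 36
[19, 17, 15] → sum 51
[17, 15, 12] → sum 44
[15, 12, 1] → sum 28
[12, 1, 19] → sum 32
[1, 19, 5] → sum 25
[19, 5, 14] → sum 38
[5, 14, 5] → sum 24
[14, 5, 4] → sum 23
[5, 4, 11] → sum 20
[4, 11, 1] → sum 16

36, 51, 44, 28, 32, 25, 38, 24, 23, 20, 16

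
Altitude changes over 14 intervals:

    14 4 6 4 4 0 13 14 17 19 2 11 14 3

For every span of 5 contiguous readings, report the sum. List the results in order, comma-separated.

32, 18, 27, 35, 48, 63, 65, 63, 63, 49

14 4 6 4 4 → sum 32
4 6 4 4 0 → sum 18
6 4 4 0 13 → sum 27
4 4 0 13 14 → sum 35
4 0 13 14 17 → sum 48
0 13 14 17 19 → sum 63
13 14 17 19 2 → sum 65
14 17 19 2 11 → sum 63
17 19 2 11 14 → sum 63
19 2 11 14 3 → sum 49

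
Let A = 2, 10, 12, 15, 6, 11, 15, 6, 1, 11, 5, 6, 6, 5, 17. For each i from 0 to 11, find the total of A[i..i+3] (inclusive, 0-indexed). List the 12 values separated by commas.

[2, 10, 12, 15] → sum 39
[10, 12, 15, 6] → sum 43
[12, 15, 6, 11] → sum 44
[15, 6, 11, 15] → sum 47
[6, 11, 15, 6] → sum 38
[11, 15, 6, 1] → sum 33
[15, 6, 1, 11] → sum 33
[6, 1, 11, 5] → sum 23
[1, 11, 5, 6] → sum 23
[11, 5, 6, 6] → sum 28
[5, 6, 6, 5] → sum 22
[6, 6, 5, 17] → sum 34

39, 43, 44, 47, 38, 33, 33, 23, 23, 28, 22, 34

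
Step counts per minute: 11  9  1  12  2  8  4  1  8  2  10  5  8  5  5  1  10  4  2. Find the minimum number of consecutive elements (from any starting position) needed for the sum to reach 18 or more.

2

add 11: running sum 11 < 18
add 9: shortest ending here [11, 9] sum 20, len 2
add 1: shortest ending here [11, 9, 1] sum 21, len 3
add 12: shortest ending here [9, 1, 12] sum 22, len 3
add 2: shortest ending here [9, 1, 12, 2] sum 24, len 4
add 8: shortest ending here [12, 2, 8] sum 22, len 3
add 4: shortest ending here [12, 2, 8, 4] sum 26, len 4
add 1: shortest ending here [12, 2, 8, 4, 1] sum 27, len 5
add 8: shortest ending here [8, 4, 1, 8] sum 21, len 4
add 2: shortest ending here [8, 4, 1, 8, 2] sum 23, len 5
add 10: shortest ending here [8, 2, 10] sum 20, len 3
add 5: shortest ending here [8, 2, 10, 5] sum 25, len 4
add 8: shortest ending here [10, 5, 8] sum 23, len 3
add 5: shortest ending here [5, 8, 5] sum 18, len 3
add 5: shortest ending here [8, 5, 5] sum 18, len 3
add 1: shortest ending here [8, 5, 5, 1] sum 19, len 4
add 10: shortest ending here [5, 5, 1, 10] sum 21, len 4
add 4: shortest ending here [5, 1, 10, 4] sum 20, len 4
add 2: shortest ending here [5, 1, 10, 4, 2] sum 22, len 5
Shortest qualifying length: 2.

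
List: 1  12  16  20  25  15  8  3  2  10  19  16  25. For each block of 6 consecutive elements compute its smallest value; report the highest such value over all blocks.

Window mins for each of the 8 positions:
1 12 16 20 25 15 → min 1
12 16 20 25 15 8 → min 8
16 20 25 15 8 3 → min 3
20 25 15 8 3 2 → min 2
25 15 8 3 2 10 → min 2
15 8 3 2 10 19 → min 2
8 3 2 10 19 16 → min 2
3 2 10 19 16 25 → min 2
Highest of these is 8.

8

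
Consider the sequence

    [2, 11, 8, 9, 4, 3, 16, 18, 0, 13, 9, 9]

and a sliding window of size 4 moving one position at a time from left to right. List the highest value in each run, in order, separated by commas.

11, 11, 9, 16, 18, 18, 18, 18, 13

[2, 11, 8, 9] → max 11
[11, 8, 9, 4] → max 11
[8, 9, 4, 3] → max 9
[9, 4, 3, 16] → max 16
[4, 3, 16, 18] → max 18
[3, 16, 18, 0] → max 18
[16, 18, 0, 13] → max 18
[18, 0, 13, 9] → max 18
[0, 13, 9, 9] → max 13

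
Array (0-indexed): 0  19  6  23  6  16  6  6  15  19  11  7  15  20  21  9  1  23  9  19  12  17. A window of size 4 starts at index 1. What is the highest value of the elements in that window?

23

Elements at indices 1..4: 19, 6, 23, 6
max(19, 6, 23, 6) = 23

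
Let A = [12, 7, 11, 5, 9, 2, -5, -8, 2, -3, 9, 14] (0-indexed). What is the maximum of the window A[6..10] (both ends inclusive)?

9

Elements at indices 6..10: -5, -8, 2, -3, 9
max(-5, -8, 2, -3, 9) = 9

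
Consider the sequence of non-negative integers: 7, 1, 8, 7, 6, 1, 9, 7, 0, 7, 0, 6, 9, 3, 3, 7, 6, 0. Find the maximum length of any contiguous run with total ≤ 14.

4

Extend to the right; shrink from the left whenever the sum exceeds 14:
add 7: [7] sum 7, len 1
add 1: [7, 1] sum 8, len 2
add 8: [1, 8] sum 9, len 2
add 7: [7] sum 7, len 1
add 6: [7, 6] sum 13, len 2
add 1: [7, 6, 1] sum 14, len 3
add 9: [1, 9] sum 10, len 2
add 7: [7] sum 7, len 1
add 0: [7, 0] sum 7, len 2
add 7: [7, 0, 7] sum 14, len 3
add 0: [7, 0, 7, 0] sum 14, len 4
add 6: [0, 7, 0, 6] sum 13, len 4
add 9: [9] sum 9, len 1
add 3: [9, 3] sum 12, len 2
add 3: [3, 3] sum 6, len 2
add 7: [3, 3, 7] sum 13, len 3
add 6: [7, 6] sum 13, len 2
add 0: [7, 6, 0] sum 13, len 3
Longest length seen: 4.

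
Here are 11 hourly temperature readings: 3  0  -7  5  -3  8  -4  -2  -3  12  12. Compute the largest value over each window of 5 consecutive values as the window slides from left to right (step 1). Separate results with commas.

3 0 -7 5 -3 → max 5
0 -7 5 -3 8 → max 8
-7 5 -3 8 -4 → max 8
5 -3 8 -4 -2 → max 8
-3 8 -4 -2 -3 → max 8
8 -4 -2 -3 12 → max 12
-4 -2 -3 12 12 → max 12

5, 8, 8, 8, 8, 12, 12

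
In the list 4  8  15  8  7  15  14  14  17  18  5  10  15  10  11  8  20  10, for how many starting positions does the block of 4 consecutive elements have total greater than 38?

4 8 15 8 → sum 35
8 15 8 7 → sum 38
15 8 7 15 → sum 45  > 38 ✓
8 7 15 14 → sum 44  > 38 ✓
7 15 14 14 → sum 50  > 38 ✓
15 14 14 17 → sum 60  > 38 ✓
14 14 17 18 → sum 63  > 38 ✓
14 17 18 5 → sum 54  > 38 ✓
17 18 5 10 → sum 50  > 38 ✓
18 5 10 15 → sum 48  > 38 ✓
5 10 15 10 → sum 40  > 38 ✓
10 15 10 11 → sum 46  > 38 ✓
15 10 11 8 → sum 44  > 38 ✓
10 11 8 20 → sum 49  > 38 ✓
11 8 20 10 → sum 49  > 38 ✓
13 windows satisfy the condition.

13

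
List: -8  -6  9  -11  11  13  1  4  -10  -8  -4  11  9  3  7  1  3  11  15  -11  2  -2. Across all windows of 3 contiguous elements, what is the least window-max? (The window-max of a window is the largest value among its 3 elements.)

[-8, -6, 9] → max 9
[-6, 9, -11] → max 9
[9, -11, 11] → max 11
[-11, 11, 13] → max 13
[11, 13, 1] → max 13
[13, 1, 4] → max 13
[1, 4, -10] → max 4
[4, -10, -8] → max 4
[-10, -8, -4] → max -4
[-8, -4, 11] → max 11
[-4, 11, 9] → max 11
[11, 9, 3] → max 11
[9, 3, 7] → max 9
[3, 7, 1] → max 7
[7, 1, 3] → max 7
[1, 3, 11] → max 11
[3, 11, 15] → max 15
[11, 15, -11] → max 15
[15, -11, 2] → max 15
[-11, 2, -2] → max 2
Least of these is -4.

-4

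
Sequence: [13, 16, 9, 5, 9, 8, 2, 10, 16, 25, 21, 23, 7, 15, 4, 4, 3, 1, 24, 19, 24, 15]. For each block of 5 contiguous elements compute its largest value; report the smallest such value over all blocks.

9

[13, 16, 9, 5, 9] → max 16
[16, 9, 5, 9, 8] → max 16
[9, 5, 9, 8, 2] → max 9
[5, 9, 8, 2, 10] → max 10
[9, 8, 2, 10, 16] → max 16
[8, 2, 10, 16, 25] → max 25
[2, 10, 16, 25, 21] → max 25
[10, 16, 25, 21, 23] → max 25
[16, 25, 21, 23, 7] → max 25
[25, 21, 23, 7, 15] → max 25
[21, 23, 7, 15, 4] → max 23
[23, 7, 15, 4, 4] → max 23
[7, 15, 4, 4, 3] → max 15
[15, 4, 4, 3, 1] → max 15
[4, 4, 3, 1, 24] → max 24
[4, 3, 1, 24, 19] → max 24
[3, 1, 24, 19, 24] → max 24
[1, 24, 19, 24, 15] → max 24
Smallest of these is 9.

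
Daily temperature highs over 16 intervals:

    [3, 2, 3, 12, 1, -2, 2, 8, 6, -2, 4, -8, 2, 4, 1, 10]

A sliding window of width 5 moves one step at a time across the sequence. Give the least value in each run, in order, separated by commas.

(3, 2, 3, 12, 1) → min 1
(2, 3, 12, 1, -2) → min -2
(3, 12, 1, -2, 2) → min -2
(12, 1, -2, 2, 8) → min -2
(1, -2, 2, 8, 6) → min -2
(-2, 2, 8, 6, -2) → min -2
(2, 8, 6, -2, 4) → min -2
(8, 6, -2, 4, -8) → min -8
(6, -2, 4, -8, 2) → min -8
(-2, 4, -8, 2, 4) → min -8
(4, -8, 2, 4, 1) → min -8
(-8, 2, 4, 1, 10) → min -8

1, -2, -2, -2, -2, -2, -2, -8, -8, -8, -8, -8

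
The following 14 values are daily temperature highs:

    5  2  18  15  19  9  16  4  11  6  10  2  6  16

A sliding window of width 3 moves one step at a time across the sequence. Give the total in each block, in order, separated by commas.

25, 35, 52, 43, 44, 29, 31, 21, 27, 18, 18, 24

Sliding a size-3 window across the 14 values:
(5, 2, 18) → sum 25
(2, 18, 15) → sum 35
(18, 15, 19) → sum 52
(15, 19, 9) → sum 43
(19, 9, 16) → sum 44
(9, 16, 4) → sum 29
(16, 4, 11) → sum 31
(4, 11, 6) → sum 21
(11, 6, 10) → sum 27
(6, 10, 2) → sum 18
(10, 2, 6) → sum 18
(2, 6, 16) → sum 24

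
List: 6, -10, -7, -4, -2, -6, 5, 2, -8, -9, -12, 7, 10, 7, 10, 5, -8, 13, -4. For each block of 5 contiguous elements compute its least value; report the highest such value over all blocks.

5

[6, -10, -7, -4, -2] → min -10
[-10, -7, -4, -2, -6] → min -10
[-7, -4, -2, -6, 5] → min -7
[-4, -2, -6, 5, 2] → min -6
[-2, -6, 5, 2, -8] → min -8
[-6, 5, 2, -8, -9] → min -9
[5, 2, -8, -9, -12] → min -12
[2, -8, -9, -12, 7] → min -12
[-8, -9, -12, 7, 10] → min -12
[-9, -12, 7, 10, 7] → min -12
[-12, 7, 10, 7, 10] → min -12
[7, 10, 7, 10, 5] → min 5
[10, 7, 10, 5, -8] → min -8
[7, 10, 5, -8, 13] → min -8
[10, 5, -8, 13, -4] → min -8
Highest of these is 5.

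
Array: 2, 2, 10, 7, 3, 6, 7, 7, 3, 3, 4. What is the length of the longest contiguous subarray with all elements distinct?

5

add 2: [2] len 1
add 2 (repeat 2, move left end past it): [2] len 1
add 10: [2, 10] len 2
add 7: [2, 10, 7] len 3
add 3: [2, 10, 7, 3] len 4
add 6: [2, 10, 7, 3, 6] len 5
add 7 (repeat 7, move left end past it): [3, 6, 7] len 3
add 7 (repeat 7, move left end past it): [7] len 1
add 3: [7, 3] len 2
add 3 (repeat 3, move left end past it): [3] len 1
add 4: [3, 4] len 2
Longest all-distinct length: 5.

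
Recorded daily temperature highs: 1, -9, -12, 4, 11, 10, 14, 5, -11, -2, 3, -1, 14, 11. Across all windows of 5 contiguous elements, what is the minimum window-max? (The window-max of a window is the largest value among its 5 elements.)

1 -9 -12 4 11 → max 11
-9 -12 4 11 10 → max 11
-12 4 11 10 14 → max 14
4 11 10 14 5 → max 14
11 10 14 5 -11 → max 14
10 14 5 -11 -2 → max 14
14 5 -11 -2 3 → max 14
5 -11 -2 3 -1 → max 5
-11 -2 3 -1 14 → max 14
-2 3 -1 14 11 → max 14
Minimum of these is 5.

5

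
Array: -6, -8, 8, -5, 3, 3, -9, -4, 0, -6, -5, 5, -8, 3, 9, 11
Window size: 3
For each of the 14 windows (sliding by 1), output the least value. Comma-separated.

(-6, -8, 8) → min -8
(-8, 8, -5) → min -8
(8, -5, 3) → min -5
(-5, 3, 3) → min -5
(3, 3, -9) → min -9
(3, -9, -4) → min -9
(-9, -4, 0) → min -9
(-4, 0, -6) → min -6
(0, -6, -5) → min -6
(-6, -5, 5) → min -6
(-5, 5, -8) → min -8
(5, -8, 3) → min -8
(-8, 3, 9) → min -8
(3, 9, 11) → min 3

-8, -8, -5, -5, -9, -9, -9, -6, -6, -6, -8, -8, -8, 3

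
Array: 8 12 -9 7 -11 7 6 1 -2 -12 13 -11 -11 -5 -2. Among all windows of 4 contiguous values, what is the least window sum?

-29

Each size-4 window and its sum:
[8, 12, -9, 7] → sum 18
[12, -9, 7, -11] → sum -1
[-9, 7, -11, 7] → sum -6
[7, -11, 7, 6] → sum 9
[-11, 7, 6, 1] → sum 3
[7, 6, 1, -2] → sum 12
[6, 1, -2, -12] → sum -7
[1, -2, -12, 13] → sum 0
[-2, -12, 13, -11] → sum -12
[-12, 13, -11, -11] → sum -21
[13, -11, -11, -5] → sum -14
[-11, -11, -5, -2] → sum -29
Least of these is -29.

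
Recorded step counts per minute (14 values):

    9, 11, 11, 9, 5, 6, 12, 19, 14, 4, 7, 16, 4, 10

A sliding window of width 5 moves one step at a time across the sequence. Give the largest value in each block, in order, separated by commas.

[9, 11, 11, 9, 5] → max 11
[11, 11, 9, 5, 6] → max 11
[11, 9, 5, 6, 12] → max 12
[9, 5, 6, 12, 19] → max 19
[5, 6, 12, 19, 14] → max 19
[6, 12, 19, 14, 4] → max 19
[12, 19, 14, 4, 7] → max 19
[19, 14, 4, 7, 16] → max 19
[14, 4, 7, 16, 4] → max 16
[4, 7, 16, 4, 10] → max 16

11, 11, 12, 19, 19, 19, 19, 19, 16, 16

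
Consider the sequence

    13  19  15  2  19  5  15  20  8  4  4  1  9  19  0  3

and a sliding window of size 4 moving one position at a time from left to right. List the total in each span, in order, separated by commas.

49, 55, 41, 41, 59, 48, 47, 36, 17, 18, 33, 29, 31

Sliding a size-4 window across the 16 values:
[13, 19, 15, 2] → sum 49
[19, 15, 2, 19] → sum 55
[15, 2, 19, 5] → sum 41
[2, 19, 5, 15] → sum 41
[19, 5, 15, 20] → sum 59
[5, 15, 20, 8] → sum 48
[15, 20, 8, 4] → sum 47
[20, 8, 4, 4] → sum 36
[8, 4, 4, 1] → sum 17
[4, 4, 1, 9] → sum 18
[4, 1, 9, 19] → sum 33
[1, 9, 19, 0] → sum 29
[9, 19, 0, 3] → sum 31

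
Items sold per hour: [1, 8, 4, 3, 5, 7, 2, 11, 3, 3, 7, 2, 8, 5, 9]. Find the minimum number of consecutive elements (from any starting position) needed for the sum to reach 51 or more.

add 1: running sum 1 < 51
add 8: running sum 9 < 51
add 4: running sum 13 < 51
add 3: running sum 16 < 51
add 5: running sum 21 < 51
add 7: running sum 28 < 51
add 2: running sum 30 < 51
add 11: running sum 41 < 51
add 3: running sum 44 < 51
add 3: running sum 47 < 51
end 10: [8, 4, 3, 5, 7, 2, 11, 3, 3, 7] sum 53, len 10
end 11: [8, 4, 3, 5, 7, 2, 11, 3, 3, 7, 2] sum 55, len 11
end 12: [3, 5, 7, 2, 11, 3, 3, 7, 2, 8] sum 51, len 10
end 13: [5, 7, 2, 11, 3, 3, 7, 2, 8, 5] sum 53, len 10
end 14: [7, 2, 11, 3, 3, 7, 2, 8, 5, 9] sum 57, len 10
Shortest qualifying length: 10.

10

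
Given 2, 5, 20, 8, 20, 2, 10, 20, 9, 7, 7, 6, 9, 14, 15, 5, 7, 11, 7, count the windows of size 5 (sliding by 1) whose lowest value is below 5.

(2, 5, 20, 8, 20) → min 2  < 5 ✓
(5, 20, 8, 20, 2) → min 2  < 5 ✓
(20, 8, 20, 2, 10) → min 2  < 5 ✓
(8, 20, 2, 10, 20) → min 2  < 5 ✓
(20, 2, 10, 20, 9) → min 2  < 5 ✓
(2, 10, 20, 9, 7) → min 2  < 5 ✓
(10, 20, 9, 7, 7) → min 7
(20, 9, 7, 7, 6) → min 6
(9, 7, 7, 6, 9) → min 6
(7, 7, 6, 9, 14) → min 6
(7, 6, 9, 14, 15) → min 6
(6, 9, 14, 15, 5) → min 5
(9, 14, 15, 5, 7) → min 5
(14, 15, 5, 7, 11) → min 5
(15, 5, 7, 11, 7) → min 5
6 windows satisfy the condition.

6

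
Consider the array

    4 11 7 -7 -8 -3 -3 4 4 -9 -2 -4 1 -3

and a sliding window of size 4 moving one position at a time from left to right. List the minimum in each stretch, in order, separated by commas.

Sliding a size-4 window across the 14 values:
4 11 7 -7 → min -7
11 7 -7 -8 → min -8
7 -7 -8 -3 → min -8
-7 -8 -3 -3 → min -8
-8 -3 -3 4 → min -8
-3 -3 4 4 → min -3
-3 4 4 -9 → min -9
4 4 -9 -2 → min -9
4 -9 -2 -4 → min -9
-9 -2 -4 1 → min -9
-2 -4 1 -3 → min -4

-7, -8, -8, -8, -8, -3, -9, -9, -9, -9, -4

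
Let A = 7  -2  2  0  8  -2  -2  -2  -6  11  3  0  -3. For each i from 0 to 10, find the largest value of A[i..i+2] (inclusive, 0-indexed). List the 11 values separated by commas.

Sliding a size-3 window across the 13 values:
(7, -2, 2) → max 7
(-2, 2, 0) → max 2
(2, 0, 8) → max 8
(0, 8, -2) → max 8
(8, -2, -2) → max 8
(-2, -2, -2) → max -2
(-2, -2, -6) → max -2
(-2, -6, 11) → max 11
(-6, 11, 3) → max 11
(11, 3, 0) → max 11
(3, 0, -3) → max 3

7, 2, 8, 8, 8, -2, -2, 11, 11, 11, 3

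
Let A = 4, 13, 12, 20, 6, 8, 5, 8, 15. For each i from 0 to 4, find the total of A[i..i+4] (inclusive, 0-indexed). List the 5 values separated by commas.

55, 59, 51, 47, 42

[4, 13, 12, 20, 6] → sum 55
[13, 12, 20, 6, 8] → sum 59
[12, 20, 6, 8, 5] → sum 51
[20, 6, 8, 5, 8] → sum 47
[6, 8, 5, 8, 15] → sum 42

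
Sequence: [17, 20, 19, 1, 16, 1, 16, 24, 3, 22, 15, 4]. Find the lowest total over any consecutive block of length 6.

17 20 19 1 16 1 → sum 74
20 19 1 16 1 16 → sum 73
19 1 16 1 16 24 → sum 77
1 16 1 16 24 3 → sum 61
16 1 16 24 3 22 → sum 82
1 16 24 3 22 15 → sum 81
16 24 3 22 15 4 → sum 84
Lowest of these is 61.

61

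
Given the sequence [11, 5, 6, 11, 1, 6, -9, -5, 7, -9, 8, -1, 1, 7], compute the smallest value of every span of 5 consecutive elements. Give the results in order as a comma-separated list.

1, 1, -9, -9, -9, -9, -9, -9, -9, -9

Sliding a size-5 window across the 14 values:
[11, 5, 6, 11, 1] → min 1
[5, 6, 11, 1, 6] → min 1
[6, 11, 1, 6, -9] → min -9
[11, 1, 6, -9, -5] → min -9
[1, 6, -9, -5, 7] → min -9
[6, -9, -5, 7, -9] → min -9
[-9, -5, 7, -9, 8] → min -9
[-5, 7, -9, 8, -1] → min -9
[7, -9, 8, -1, 1] → min -9
[-9, 8, -1, 1, 7] → min -9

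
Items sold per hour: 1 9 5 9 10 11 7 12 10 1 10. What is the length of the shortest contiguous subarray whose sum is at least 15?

add 1: running sum 1 < 15
add 9: running sum 10 < 15
add 5: shortest ending here [1, 9, 5] sum 15, len 3
add 9: shortest ending here [9, 5, 9] sum 23, len 3
add 10: shortest ending here [9, 10] sum 19, len 2
add 11: shortest ending here [10, 11] sum 21, len 2
add 7: shortest ending here [11, 7] sum 18, len 2
add 12: shortest ending here [7, 12] sum 19, len 2
add 10: shortest ending here [12, 10] sum 22, len 2
add 1: shortest ending here [12, 10, 1] sum 23, len 3
add 10: shortest ending here [10, 1, 10] sum 21, len 3
Shortest qualifying length: 2.

2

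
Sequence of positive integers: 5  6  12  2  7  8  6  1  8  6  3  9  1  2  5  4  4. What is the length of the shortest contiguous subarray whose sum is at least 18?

add 5: running sum 5 < 18
add 6: running sum 11 < 18
end 2: [6, 12] sum 18, len 2
end 3: [6, 12, 2] sum 20, len 3
end 4: [12, 2, 7] sum 21, len 3
end 5: [12, 2, 7, 8] sum 29, len 4
end 6: [7, 8, 6] sum 21, len 3
end 7: [7, 8, 6, 1] sum 22, len 4
end 8: [8, 6, 1, 8] sum 23, len 4
end 9: [6, 1, 8, 6] sum 21, len 4
end 10: [1, 8, 6, 3] sum 18, len 4
end 11: [6, 3, 9] sum 18, len 3
end 12: [6, 3, 9, 1] sum 19, len 4
end 13: [6, 3, 9, 1, 2] sum 21, len 5
end 14: [3, 9, 1, 2, 5] sum 20, len 5
end 15: [9, 1, 2, 5, 4] sum 21, len 5
end 16: [9, 1, 2, 5, 4, 4] sum 25, len 6
Shortest qualifying length: 2.

2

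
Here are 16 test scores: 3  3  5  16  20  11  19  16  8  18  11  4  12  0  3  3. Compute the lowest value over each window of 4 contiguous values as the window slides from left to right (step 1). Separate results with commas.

Sliding a size-4 window across the 16 values:
(3, 3, 5, 16) → min 3
(3, 5, 16, 20) → min 3
(5, 16, 20, 11) → min 5
(16, 20, 11, 19) → min 11
(20, 11, 19, 16) → min 11
(11, 19, 16, 8) → min 8
(19, 16, 8, 18) → min 8
(16, 8, 18, 11) → min 8
(8, 18, 11, 4) → min 4
(18, 11, 4, 12) → min 4
(11, 4, 12, 0) → min 0
(4, 12, 0, 3) → min 0
(12, 0, 3, 3) → min 0

3, 3, 5, 11, 11, 8, 8, 8, 4, 4, 0, 0, 0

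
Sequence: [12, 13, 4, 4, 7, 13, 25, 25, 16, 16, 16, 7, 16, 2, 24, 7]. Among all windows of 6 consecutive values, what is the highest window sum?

12 13 4 4 7 13 → sum 53
13 4 4 7 13 25 → sum 66
4 4 7 13 25 25 → sum 78
4 7 13 25 25 16 → sum 90
7 13 25 25 16 16 → sum 102
13 25 25 16 16 16 → sum 111
25 25 16 16 16 7 → sum 105
25 16 16 16 7 16 → sum 96
16 16 16 7 16 2 → sum 73
16 16 7 16 2 24 → sum 81
16 7 16 2 24 7 → sum 72
Highest of these is 111.

111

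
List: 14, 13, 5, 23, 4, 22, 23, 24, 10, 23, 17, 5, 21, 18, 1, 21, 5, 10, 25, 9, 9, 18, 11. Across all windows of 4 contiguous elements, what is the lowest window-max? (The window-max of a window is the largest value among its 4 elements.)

18

14 13 5 23 → max 23
13 5 23 4 → max 23
5 23 4 22 → max 23
23 4 22 23 → max 23
4 22 23 24 → max 24
22 23 24 10 → max 24
23 24 10 23 → max 24
24 10 23 17 → max 24
10 23 17 5 → max 23
23 17 5 21 → max 23
17 5 21 18 → max 21
5 21 18 1 → max 21
21 18 1 21 → max 21
18 1 21 5 → max 21
1 21 5 10 → max 21
21 5 10 25 → max 25
5 10 25 9 → max 25
10 25 9 9 → max 25
25 9 9 18 → max 25
9 9 18 11 → max 18
Lowest of these is 18.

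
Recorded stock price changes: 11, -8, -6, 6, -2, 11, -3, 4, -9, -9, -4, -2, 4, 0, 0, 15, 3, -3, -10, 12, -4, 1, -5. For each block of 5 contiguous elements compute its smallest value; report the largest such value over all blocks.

0

[11, -8, -6, 6, -2] → min -8
[-8, -6, 6, -2, 11] → min -8
[-6, 6, -2, 11, -3] → min -6
[6, -2, 11, -3, 4] → min -3
[-2, 11, -3, 4, -9] → min -9
[11, -3, 4, -9, -9] → min -9
[-3, 4, -9, -9, -4] → min -9
[4, -9, -9, -4, -2] → min -9
[-9, -9, -4, -2, 4] → min -9
[-9, -4, -2, 4, 0] → min -9
[-4, -2, 4, 0, 0] → min -4
[-2, 4, 0, 0, 15] → min -2
[4, 0, 0, 15, 3] → min 0
[0, 0, 15, 3, -3] → min -3
[0, 15, 3, -3, -10] → min -10
[15, 3, -3, -10, 12] → min -10
[3, -3, -10, 12, -4] → min -10
[-3, -10, 12, -4, 1] → min -10
[-10, 12, -4, 1, -5] → min -10
Largest of these is 0.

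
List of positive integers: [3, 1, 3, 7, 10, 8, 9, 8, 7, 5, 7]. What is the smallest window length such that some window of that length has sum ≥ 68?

11

add 3: running sum 3 < 68
add 1: running sum 4 < 68
add 3: running sum 7 < 68
add 7: running sum 14 < 68
add 10: running sum 24 < 68
add 8: running sum 32 < 68
add 9: running sum 41 < 68
add 8: running sum 49 < 68
add 7: running sum 56 < 68
add 5: running sum 61 < 68
add 7: shortest ending here [3, 1, 3, 7, 10, 8, 9, 8, 7, 5, 7] sum 68, len 11
Shortest qualifying length: 11.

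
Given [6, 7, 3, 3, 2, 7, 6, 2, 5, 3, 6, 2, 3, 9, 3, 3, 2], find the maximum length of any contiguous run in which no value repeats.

5

add 6: [6] len 1
add 7: [6, 7] len 2
add 3: [6, 7, 3] len 3
add 3 (repeat 3, move left end past it): [3] len 1
add 2: [3, 2] len 2
add 7: [3, 2, 7] len 3
add 6: [3, 2, 7, 6] len 4
add 2 (repeat 2, move left end past it): [7, 6, 2] len 3
add 5: [7, 6, 2, 5] len 4
add 3: [7, 6, 2, 5, 3] len 5
add 6 (repeat 6, move left end past it): [2, 5, 3, 6] len 4
add 2 (repeat 2, move left end past it): [5, 3, 6, 2] len 4
add 3 (repeat 3, move left end past it): [6, 2, 3] len 3
add 9: [6, 2, 3, 9] len 4
add 3 (repeat 3, move left end past it): [9, 3] len 2
add 3 (repeat 3, move left end past it): [3] len 1
add 2: [3, 2] len 2
Longest all-distinct length: 5.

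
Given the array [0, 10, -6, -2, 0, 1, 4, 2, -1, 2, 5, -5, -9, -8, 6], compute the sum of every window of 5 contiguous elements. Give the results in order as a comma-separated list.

2, 3, -3, 5, 6, 8, 12, 3, -8, -15, -11

[0, 10, -6, -2, 0] → sum 2
[10, -6, -2, 0, 1] → sum 3
[-6, -2, 0, 1, 4] → sum -3
[-2, 0, 1, 4, 2] → sum 5
[0, 1, 4, 2, -1] → sum 6
[1, 4, 2, -1, 2] → sum 8
[4, 2, -1, 2, 5] → sum 12
[2, -1, 2, 5, -5] → sum 3
[-1, 2, 5, -5, -9] → sum -8
[2, 5, -5, -9, -8] → sum -15
[5, -5, -9, -8, 6] → sum -11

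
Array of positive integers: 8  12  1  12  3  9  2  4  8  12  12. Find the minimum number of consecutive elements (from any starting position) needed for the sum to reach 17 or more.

add 8: running sum 8 < 17
add 12: shortest ending here [8, 12] sum 20, len 2
add 1: shortest ending here [8, 12, 1] sum 21, len 3
add 12: shortest ending here [12, 1, 12] sum 25, len 3
add 3: shortest ending here [12, 1, 12, 3] sum 28, len 4
add 9: shortest ending here [12, 3, 9] sum 24, len 3
add 2: shortest ending here [12, 3, 9, 2] sum 26, len 4
add 4: shortest ending here [3, 9, 2, 4] sum 18, len 4
add 8: shortest ending here [9, 2, 4, 8] sum 23, len 4
add 12: shortest ending here [8, 12] sum 20, len 2
add 12: shortest ending here [12, 12] sum 24, len 2
Shortest qualifying length: 2.

2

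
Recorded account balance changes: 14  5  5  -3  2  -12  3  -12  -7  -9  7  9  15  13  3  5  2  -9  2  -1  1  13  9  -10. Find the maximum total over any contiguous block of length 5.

47

Each size-5 window and its sum:
[14, 5, 5, -3, 2] → sum 23
[5, 5, -3, 2, -12] → sum -3
[5, -3, 2, -12, 3] → sum -5
[-3, 2, -12, 3, -12] → sum -22
[2, -12, 3, -12, -7] → sum -26
[-12, 3, -12, -7, -9] → sum -37
[3, -12, -7, -9, 7] → sum -18
[-12, -7, -9, 7, 9] → sum -12
[-7, -9, 7, 9, 15] → sum 15
[-9, 7, 9, 15, 13] → sum 35
[7, 9, 15, 13, 3] → sum 47
[9, 15, 13, 3, 5] → sum 45
[15, 13, 3, 5, 2] → sum 38
[13, 3, 5, 2, -9] → sum 14
[3, 5, 2, -9, 2] → sum 3
[5, 2, -9, 2, -1] → sum -1
[2, -9, 2, -1, 1] → sum -5
[-9, 2, -1, 1, 13] → sum 6
[2, -1, 1, 13, 9] → sum 24
[-1, 1, 13, 9, -10] → sum 12
Maximum of these is 47.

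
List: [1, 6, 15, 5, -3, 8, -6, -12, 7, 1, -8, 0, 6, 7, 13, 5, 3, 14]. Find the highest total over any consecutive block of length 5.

42

Window sums for each of the 14 positions:
[1, 6, 15, 5, -3] → sum 24
[6, 15, 5, -3, 8] → sum 31
[15, 5, -3, 8, -6] → sum 19
[5, -3, 8, -6, -12] → sum -8
[-3, 8, -6, -12, 7] → sum -6
[8, -6, -12, 7, 1] → sum -2
[-6, -12, 7, 1, -8] → sum -18
[-12, 7, 1, -8, 0] → sum -12
[7, 1, -8, 0, 6] → sum 6
[1, -8, 0, 6, 7] → sum 6
[-8, 0, 6, 7, 13] → sum 18
[0, 6, 7, 13, 5] → sum 31
[6, 7, 13, 5, 3] → sum 34
[7, 13, 5, 3, 14] → sum 42
Highest of these is 42.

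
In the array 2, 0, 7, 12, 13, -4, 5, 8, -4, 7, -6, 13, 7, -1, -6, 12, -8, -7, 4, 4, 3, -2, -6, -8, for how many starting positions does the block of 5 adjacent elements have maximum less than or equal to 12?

(2, 0, 7, 12, 13) → max 13
(0, 7, 12, 13, -4) → max 13
(7, 12, 13, -4, 5) → max 13
(12, 13, -4, 5, 8) → max 13
(13, -4, 5, 8, -4) → max 13
(-4, 5, 8, -4, 7) → max 8  ≤ 12 ✓
(5, 8, -4, 7, -6) → max 8  ≤ 12 ✓
(8, -4, 7, -6, 13) → max 13
(-4, 7, -6, 13, 7) → max 13
(7, -6, 13, 7, -1) → max 13
(-6, 13, 7, -1, -6) → max 13
(13, 7, -1, -6, 12) → max 13
(7, -1, -6, 12, -8) → max 12  ≤ 12 ✓
(-1, -6, 12, -8, -7) → max 12  ≤ 12 ✓
(-6, 12, -8, -7, 4) → max 12  ≤ 12 ✓
(12, -8, -7, 4, 4) → max 12  ≤ 12 ✓
(-8, -7, 4, 4, 3) → max 4  ≤ 12 ✓
(-7, 4, 4, 3, -2) → max 4  ≤ 12 ✓
(4, 4, 3, -2, -6) → max 4  ≤ 12 ✓
(4, 3, -2, -6, -8) → max 4  ≤ 12 ✓
10 windows satisfy the condition.

10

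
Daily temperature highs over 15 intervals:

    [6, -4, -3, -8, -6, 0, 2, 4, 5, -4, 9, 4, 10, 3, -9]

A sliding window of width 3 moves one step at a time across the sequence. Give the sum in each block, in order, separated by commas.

-1, -15, -17, -14, -4, 6, 11, 5, 10, 9, 23, 17, 4

Sliding a size-3 window across the 15 values:
[6, -4, -3] → sum -1
[-4, -3, -8] → sum -15
[-3, -8, -6] → sum -17
[-8, -6, 0] → sum -14
[-6, 0, 2] → sum -4
[0, 2, 4] → sum 6
[2, 4, 5] → sum 11
[4, 5, -4] → sum 5
[5, -4, 9] → sum 10
[-4, 9, 4] → sum 9
[9, 4, 10] → sum 23
[4, 10, 3] → sum 17
[10, 3, -9] → sum 4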